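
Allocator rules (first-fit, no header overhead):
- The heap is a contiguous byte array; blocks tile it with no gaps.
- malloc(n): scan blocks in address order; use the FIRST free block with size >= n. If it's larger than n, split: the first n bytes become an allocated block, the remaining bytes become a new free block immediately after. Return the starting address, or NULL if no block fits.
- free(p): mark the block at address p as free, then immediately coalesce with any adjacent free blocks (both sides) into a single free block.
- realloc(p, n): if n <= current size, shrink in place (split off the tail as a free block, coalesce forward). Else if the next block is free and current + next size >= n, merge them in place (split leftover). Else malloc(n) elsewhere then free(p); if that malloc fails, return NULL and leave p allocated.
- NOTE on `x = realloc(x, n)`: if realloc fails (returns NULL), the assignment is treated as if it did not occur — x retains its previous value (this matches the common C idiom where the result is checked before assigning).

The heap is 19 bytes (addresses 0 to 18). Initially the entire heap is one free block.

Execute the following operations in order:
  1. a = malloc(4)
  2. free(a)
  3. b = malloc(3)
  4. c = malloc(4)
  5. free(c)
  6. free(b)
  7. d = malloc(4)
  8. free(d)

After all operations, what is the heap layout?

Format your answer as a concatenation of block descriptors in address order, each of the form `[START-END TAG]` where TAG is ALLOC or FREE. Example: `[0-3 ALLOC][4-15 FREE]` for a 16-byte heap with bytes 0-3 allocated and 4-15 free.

Answer: [0-18 FREE]

Derivation:
Op 1: a = malloc(4) -> a = 0; heap: [0-3 ALLOC][4-18 FREE]
Op 2: free(a) -> (freed a); heap: [0-18 FREE]
Op 3: b = malloc(3) -> b = 0; heap: [0-2 ALLOC][3-18 FREE]
Op 4: c = malloc(4) -> c = 3; heap: [0-2 ALLOC][3-6 ALLOC][7-18 FREE]
Op 5: free(c) -> (freed c); heap: [0-2 ALLOC][3-18 FREE]
Op 6: free(b) -> (freed b); heap: [0-18 FREE]
Op 7: d = malloc(4) -> d = 0; heap: [0-3 ALLOC][4-18 FREE]
Op 8: free(d) -> (freed d); heap: [0-18 FREE]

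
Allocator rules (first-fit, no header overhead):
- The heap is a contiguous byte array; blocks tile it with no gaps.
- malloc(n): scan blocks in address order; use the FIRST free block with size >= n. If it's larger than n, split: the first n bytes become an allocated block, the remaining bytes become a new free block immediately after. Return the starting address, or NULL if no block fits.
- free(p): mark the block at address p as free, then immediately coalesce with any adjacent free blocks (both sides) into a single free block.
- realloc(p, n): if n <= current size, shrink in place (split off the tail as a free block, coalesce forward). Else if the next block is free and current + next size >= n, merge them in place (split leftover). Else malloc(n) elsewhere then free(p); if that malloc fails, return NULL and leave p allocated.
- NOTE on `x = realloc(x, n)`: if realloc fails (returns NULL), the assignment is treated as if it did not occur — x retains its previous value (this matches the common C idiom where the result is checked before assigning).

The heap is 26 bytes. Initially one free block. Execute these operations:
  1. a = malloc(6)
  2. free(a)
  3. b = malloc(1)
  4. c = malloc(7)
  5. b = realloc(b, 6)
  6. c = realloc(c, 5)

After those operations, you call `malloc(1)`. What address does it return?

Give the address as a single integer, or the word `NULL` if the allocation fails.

Answer: 0

Derivation:
Op 1: a = malloc(6) -> a = 0; heap: [0-5 ALLOC][6-25 FREE]
Op 2: free(a) -> (freed a); heap: [0-25 FREE]
Op 3: b = malloc(1) -> b = 0; heap: [0-0 ALLOC][1-25 FREE]
Op 4: c = malloc(7) -> c = 1; heap: [0-0 ALLOC][1-7 ALLOC][8-25 FREE]
Op 5: b = realloc(b, 6) -> b = 8; heap: [0-0 FREE][1-7 ALLOC][8-13 ALLOC][14-25 FREE]
Op 6: c = realloc(c, 5) -> c = 1; heap: [0-0 FREE][1-5 ALLOC][6-7 FREE][8-13 ALLOC][14-25 FREE]
malloc(1): first-fit scan over [0-0 FREE][1-5 ALLOC][6-7 FREE][8-13 ALLOC][14-25 FREE] -> 0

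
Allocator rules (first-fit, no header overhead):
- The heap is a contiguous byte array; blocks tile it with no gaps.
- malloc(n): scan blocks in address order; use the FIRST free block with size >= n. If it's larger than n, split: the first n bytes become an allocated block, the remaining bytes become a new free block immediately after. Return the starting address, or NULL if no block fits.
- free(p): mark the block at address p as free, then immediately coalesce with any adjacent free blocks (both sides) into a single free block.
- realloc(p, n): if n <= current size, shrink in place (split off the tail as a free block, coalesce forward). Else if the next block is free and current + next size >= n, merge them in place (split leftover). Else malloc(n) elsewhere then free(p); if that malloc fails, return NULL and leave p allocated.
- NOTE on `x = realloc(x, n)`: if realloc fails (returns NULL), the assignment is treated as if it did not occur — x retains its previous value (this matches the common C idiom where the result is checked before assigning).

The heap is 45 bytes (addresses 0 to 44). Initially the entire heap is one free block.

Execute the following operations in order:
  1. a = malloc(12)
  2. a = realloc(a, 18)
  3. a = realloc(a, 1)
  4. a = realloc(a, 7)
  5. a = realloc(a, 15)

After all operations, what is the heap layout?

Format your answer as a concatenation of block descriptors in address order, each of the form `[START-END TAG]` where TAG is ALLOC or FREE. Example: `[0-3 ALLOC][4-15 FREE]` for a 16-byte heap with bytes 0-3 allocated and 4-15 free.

Answer: [0-14 ALLOC][15-44 FREE]

Derivation:
Op 1: a = malloc(12) -> a = 0; heap: [0-11 ALLOC][12-44 FREE]
Op 2: a = realloc(a, 18) -> a = 0; heap: [0-17 ALLOC][18-44 FREE]
Op 3: a = realloc(a, 1) -> a = 0; heap: [0-0 ALLOC][1-44 FREE]
Op 4: a = realloc(a, 7) -> a = 0; heap: [0-6 ALLOC][7-44 FREE]
Op 5: a = realloc(a, 15) -> a = 0; heap: [0-14 ALLOC][15-44 FREE]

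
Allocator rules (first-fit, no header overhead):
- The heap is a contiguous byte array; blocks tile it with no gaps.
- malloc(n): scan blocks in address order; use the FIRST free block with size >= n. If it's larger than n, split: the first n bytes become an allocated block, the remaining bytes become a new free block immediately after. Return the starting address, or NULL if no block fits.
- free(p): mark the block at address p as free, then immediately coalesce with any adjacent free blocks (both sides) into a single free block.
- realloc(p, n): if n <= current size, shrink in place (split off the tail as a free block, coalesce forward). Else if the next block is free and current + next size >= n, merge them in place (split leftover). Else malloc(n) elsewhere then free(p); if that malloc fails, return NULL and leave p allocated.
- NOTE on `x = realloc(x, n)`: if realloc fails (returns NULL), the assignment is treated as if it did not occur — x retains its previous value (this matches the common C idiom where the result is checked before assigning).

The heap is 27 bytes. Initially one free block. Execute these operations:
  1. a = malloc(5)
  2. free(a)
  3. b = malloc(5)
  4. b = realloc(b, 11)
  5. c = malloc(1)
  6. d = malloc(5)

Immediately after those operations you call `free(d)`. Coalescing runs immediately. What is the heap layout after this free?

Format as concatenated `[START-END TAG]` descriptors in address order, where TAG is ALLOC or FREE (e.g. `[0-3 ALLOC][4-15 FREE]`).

Answer: [0-10 ALLOC][11-11 ALLOC][12-26 FREE]

Derivation:
Op 1: a = malloc(5) -> a = 0; heap: [0-4 ALLOC][5-26 FREE]
Op 2: free(a) -> (freed a); heap: [0-26 FREE]
Op 3: b = malloc(5) -> b = 0; heap: [0-4 ALLOC][5-26 FREE]
Op 4: b = realloc(b, 11) -> b = 0; heap: [0-10 ALLOC][11-26 FREE]
Op 5: c = malloc(1) -> c = 11; heap: [0-10 ALLOC][11-11 ALLOC][12-26 FREE]
Op 6: d = malloc(5) -> d = 12; heap: [0-10 ALLOC][11-11 ALLOC][12-16 ALLOC][17-26 FREE]
free(d): d = 12 -> block [12-16 ALLOC]; mark free, coalesce with adjacent free neighbors -> [0-10 ALLOC][11-11 ALLOC][12-26 FREE]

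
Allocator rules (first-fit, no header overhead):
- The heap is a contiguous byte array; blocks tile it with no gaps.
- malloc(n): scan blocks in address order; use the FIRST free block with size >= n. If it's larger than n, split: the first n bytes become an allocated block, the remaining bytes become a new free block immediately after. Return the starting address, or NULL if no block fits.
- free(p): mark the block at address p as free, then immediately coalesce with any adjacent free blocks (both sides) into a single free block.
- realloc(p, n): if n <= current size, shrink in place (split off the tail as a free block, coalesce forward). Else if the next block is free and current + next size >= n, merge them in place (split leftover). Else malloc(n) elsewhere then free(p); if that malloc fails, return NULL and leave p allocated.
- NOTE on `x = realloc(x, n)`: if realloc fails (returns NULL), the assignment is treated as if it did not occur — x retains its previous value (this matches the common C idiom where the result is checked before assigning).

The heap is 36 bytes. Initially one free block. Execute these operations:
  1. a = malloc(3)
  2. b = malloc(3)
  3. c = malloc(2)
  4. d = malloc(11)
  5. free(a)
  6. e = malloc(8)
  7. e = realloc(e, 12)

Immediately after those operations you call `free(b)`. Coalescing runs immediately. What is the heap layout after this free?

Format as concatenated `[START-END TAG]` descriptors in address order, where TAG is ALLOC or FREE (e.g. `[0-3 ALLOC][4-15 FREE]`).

Answer: [0-5 FREE][6-7 ALLOC][8-18 ALLOC][19-30 ALLOC][31-35 FREE]

Derivation:
Op 1: a = malloc(3) -> a = 0; heap: [0-2 ALLOC][3-35 FREE]
Op 2: b = malloc(3) -> b = 3; heap: [0-2 ALLOC][3-5 ALLOC][6-35 FREE]
Op 3: c = malloc(2) -> c = 6; heap: [0-2 ALLOC][3-5 ALLOC][6-7 ALLOC][8-35 FREE]
Op 4: d = malloc(11) -> d = 8; heap: [0-2 ALLOC][3-5 ALLOC][6-7 ALLOC][8-18 ALLOC][19-35 FREE]
Op 5: free(a) -> (freed a); heap: [0-2 FREE][3-5 ALLOC][6-7 ALLOC][8-18 ALLOC][19-35 FREE]
Op 6: e = malloc(8) -> e = 19; heap: [0-2 FREE][3-5 ALLOC][6-7 ALLOC][8-18 ALLOC][19-26 ALLOC][27-35 FREE]
Op 7: e = realloc(e, 12) -> e = 19; heap: [0-2 FREE][3-5 ALLOC][6-7 ALLOC][8-18 ALLOC][19-30 ALLOC][31-35 FREE]
free(b): b = 3 -> block [3-5 ALLOC]; mark free, coalesce with adjacent free neighbors -> [0-5 FREE][6-7 ALLOC][8-18 ALLOC][19-30 ALLOC][31-35 FREE]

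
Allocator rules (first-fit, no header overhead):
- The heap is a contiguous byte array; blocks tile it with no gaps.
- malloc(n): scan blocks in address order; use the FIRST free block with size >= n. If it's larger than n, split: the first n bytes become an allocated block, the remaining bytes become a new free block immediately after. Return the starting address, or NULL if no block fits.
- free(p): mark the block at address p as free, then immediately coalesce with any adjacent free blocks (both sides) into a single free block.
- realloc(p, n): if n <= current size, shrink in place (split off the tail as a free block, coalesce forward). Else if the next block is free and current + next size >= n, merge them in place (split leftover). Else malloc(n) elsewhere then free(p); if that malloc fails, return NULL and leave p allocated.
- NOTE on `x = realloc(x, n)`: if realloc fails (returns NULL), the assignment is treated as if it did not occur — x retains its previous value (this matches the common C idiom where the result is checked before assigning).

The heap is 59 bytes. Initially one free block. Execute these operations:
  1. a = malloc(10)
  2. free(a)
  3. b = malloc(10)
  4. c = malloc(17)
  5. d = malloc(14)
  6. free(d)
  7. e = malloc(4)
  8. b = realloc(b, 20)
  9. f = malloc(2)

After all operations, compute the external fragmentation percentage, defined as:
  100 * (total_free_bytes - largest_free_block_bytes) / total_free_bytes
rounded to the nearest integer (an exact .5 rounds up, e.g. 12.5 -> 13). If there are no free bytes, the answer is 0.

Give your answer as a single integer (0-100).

Answer: 50

Derivation:
Op 1: a = malloc(10) -> a = 0; heap: [0-9 ALLOC][10-58 FREE]
Op 2: free(a) -> (freed a); heap: [0-58 FREE]
Op 3: b = malloc(10) -> b = 0; heap: [0-9 ALLOC][10-58 FREE]
Op 4: c = malloc(17) -> c = 10; heap: [0-9 ALLOC][10-26 ALLOC][27-58 FREE]
Op 5: d = malloc(14) -> d = 27; heap: [0-9 ALLOC][10-26 ALLOC][27-40 ALLOC][41-58 FREE]
Op 6: free(d) -> (freed d); heap: [0-9 ALLOC][10-26 ALLOC][27-58 FREE]
Op 7: e = malloc(4) -> e = 27; heap: [0-9 ALLOC][10-26 ALLOC][27-30 ALLOC][31-58 FREE]
Op 8: b = realloc(b, 20) -> b = 31; heap: [0-9 FREE][10-26 ALLOC][27-30 ALLOC][31-50 ALLOC][51-58 FREE]
Op 9: f = malloc(2) -> f = 0; heap: [0-1 ALLOC][2-9 FREE][10-26 ALLOC][27-30 ALLOC][31-50 ALLOC][51-58 FREE]
Free blocks: [8 8] total_free=16 largest=8 -> 100*(16-8)/16 = 800/16 = 50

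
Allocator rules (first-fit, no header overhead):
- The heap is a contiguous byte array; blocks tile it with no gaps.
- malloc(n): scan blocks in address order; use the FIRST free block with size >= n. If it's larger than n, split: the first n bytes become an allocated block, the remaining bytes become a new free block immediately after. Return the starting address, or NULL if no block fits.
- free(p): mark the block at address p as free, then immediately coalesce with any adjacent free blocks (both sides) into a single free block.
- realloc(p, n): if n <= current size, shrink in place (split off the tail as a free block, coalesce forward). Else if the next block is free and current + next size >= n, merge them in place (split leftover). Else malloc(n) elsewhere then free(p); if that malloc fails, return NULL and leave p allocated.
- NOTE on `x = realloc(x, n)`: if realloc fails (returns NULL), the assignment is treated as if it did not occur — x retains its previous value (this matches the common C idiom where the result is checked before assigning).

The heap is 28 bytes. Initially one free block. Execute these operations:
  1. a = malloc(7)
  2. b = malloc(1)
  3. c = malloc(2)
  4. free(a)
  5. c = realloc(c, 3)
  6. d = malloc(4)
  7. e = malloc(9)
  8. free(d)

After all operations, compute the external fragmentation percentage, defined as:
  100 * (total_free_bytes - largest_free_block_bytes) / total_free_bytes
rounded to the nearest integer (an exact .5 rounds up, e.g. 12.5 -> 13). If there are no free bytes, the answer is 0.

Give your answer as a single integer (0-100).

Answer: 47

Derivation:
Op 1: a = malloc(7) -> a = 0; heap: [0-6 ALLOC][7-27 FREE]
Op 2: b = malloc(1) -> b = 7; heap: [0-6 ALLOC][7-7 ALLOC][8-27 FREE]
Op 3: c = malloc(2) -> c = 8; heap: [0-6 ALLOC][7-7 ALLOC][8-9 ALLOC][10-27 FREE]
Op 4: free(a) -> (freed a); heap: [0-6 FREE][7-7 ALLOC][8-9 ALLOC][10-27 FREE]
Op 5: c = realloc(c, 3) -> c = 8; heap: [0-6 FREE][7-7 ALLOC][8-10 ALLOC][11-27 FREE]
Op 6: d = malloc(4) -> d = 0; heap: [0-3 ALLOC][4-6 FREE][7-7 ALLOC][8-10 ALLOC][11-27 FREE]
Op 7: e = malloc(9) -> e = 11; heap: [0-3 ALLOC][4-6 FREE][7-7 ALLOC][8-10 ALLOC][11-19 ALLOC][20-27 FREE]
Op 8: free(d) -> (freed d); heap: [0-6 FREE][7-7 ALLOC][8-10 ALLOC][11-19 ALLOC][20-27 FREE]
Free blocks: [7 8] total_free=15 largest=8 -> 100*(15-8)/15 = 700/15 ≈ 46.667 -> rounds to 47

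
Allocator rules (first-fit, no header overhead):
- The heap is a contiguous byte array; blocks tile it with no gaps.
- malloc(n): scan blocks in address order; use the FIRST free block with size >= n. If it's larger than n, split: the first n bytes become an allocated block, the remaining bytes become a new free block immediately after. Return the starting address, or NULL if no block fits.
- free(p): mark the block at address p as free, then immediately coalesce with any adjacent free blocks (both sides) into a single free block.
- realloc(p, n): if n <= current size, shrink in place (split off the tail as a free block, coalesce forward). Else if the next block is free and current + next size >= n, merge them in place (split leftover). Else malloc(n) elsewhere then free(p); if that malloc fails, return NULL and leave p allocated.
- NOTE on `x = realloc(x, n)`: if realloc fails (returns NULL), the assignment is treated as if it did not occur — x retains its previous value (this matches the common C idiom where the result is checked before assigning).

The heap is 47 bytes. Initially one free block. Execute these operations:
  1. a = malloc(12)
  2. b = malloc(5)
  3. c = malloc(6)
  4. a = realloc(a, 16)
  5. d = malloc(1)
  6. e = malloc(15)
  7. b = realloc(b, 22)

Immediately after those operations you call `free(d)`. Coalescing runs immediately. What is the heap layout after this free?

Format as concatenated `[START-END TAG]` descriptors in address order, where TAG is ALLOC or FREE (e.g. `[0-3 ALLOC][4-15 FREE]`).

Answer: [0-11 FREE][12-16 ALLOC][17-22 ALLOC][23-38 ALLOC][39-46 FREE]

Derivation:
Op 1: a = malloc(12) -> a = 0; heap: [0-11 ALLOC][12-46 FREE]
Op 2: b = malloc(5) -> b = 12; heap: [0-11 ALLOC][12-16 ALLOC][17-46 FREE]
Op 3: c = malloc(6) -> c = 17; heap: [0-11 ALLOC][12-16 ALLOC][17-22 ALLOC][23-46 FREE]
Op 4: a = realloc(a, 16) -> a = 23; heap: [0-11 FREE][12-16 ALLOC][17-22 ALLOC][23-38 ALLOC][39-46 FREE]
Op 5: d = malloc(1) -> d = 0; heap: [0-0 ALLOC][1-11 FREE][12-16 ALLOC][17-22 ALLOC][23-38 ALLOC][39-46 FREE]
Op 6: e = malloc(15) -> e = NULL; heap: [0-0 ALLOC][1-11 FREE][12-16 ALLOC][17-22 ALLOC][23-38 ALLOC][39-46 FREE]
Op 7: b = realloc(b, 22) -> NULL (b unchanged); heap: [0-0 ALLOC][1-11 FREE][12-16 ALLOC][17-22 ALLOC][23-38 ALLOC][39-46 FREE]
free(d): d = 0 -> block [0-0 ALLOC]; mark free, coalesce with adjacent free neighbors -> [0-11 FREE][12-16 ALLOC][17-22 ALLOC][23-38 ALLOC][39-46 FREE]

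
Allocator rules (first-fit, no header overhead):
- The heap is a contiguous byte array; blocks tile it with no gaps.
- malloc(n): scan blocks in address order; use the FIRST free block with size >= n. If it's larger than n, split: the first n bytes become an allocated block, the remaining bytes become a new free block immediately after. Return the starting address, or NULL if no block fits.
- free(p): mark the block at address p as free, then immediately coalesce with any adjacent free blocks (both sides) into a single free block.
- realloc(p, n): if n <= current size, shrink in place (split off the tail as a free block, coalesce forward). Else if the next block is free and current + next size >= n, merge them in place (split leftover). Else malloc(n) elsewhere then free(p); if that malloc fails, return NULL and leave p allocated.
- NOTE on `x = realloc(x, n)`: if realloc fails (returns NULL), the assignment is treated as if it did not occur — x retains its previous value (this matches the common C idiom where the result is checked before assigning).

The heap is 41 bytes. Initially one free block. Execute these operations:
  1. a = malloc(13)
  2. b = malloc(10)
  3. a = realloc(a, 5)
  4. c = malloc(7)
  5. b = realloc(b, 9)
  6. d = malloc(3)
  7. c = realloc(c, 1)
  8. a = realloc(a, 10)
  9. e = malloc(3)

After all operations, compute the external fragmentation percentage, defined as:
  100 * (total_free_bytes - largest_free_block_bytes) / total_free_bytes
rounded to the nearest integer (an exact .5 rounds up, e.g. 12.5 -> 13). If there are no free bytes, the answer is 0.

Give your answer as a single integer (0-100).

Op 1: a = malloc(13) -> a = 0; heap: [0-12 ALLOC][13-40 FREE]
Op 2: b = malloc(10) -> b = 13; heap: [0-12 ALLOC][13-22 ALLOC][23-40 FREE]
Op 3: a = realloc(a, 5) -> a = 0; heap: [0-4 ALLOC][5-12 FREE][13-22 ALLOC][23-40 FREE]
Op 4: c = malloc(7) -> c = 5; heap: [0-4 ALLOC][5-11 ALLOC][12-12 FREE][13-22 ALLOC][23-40 FREE]
Op 5: b = realloc(b, 9) -> b = 13; heap: [0-4 ALLOC][5-11 ALLOC][12-12 FREE][13-21 ALLOC][22-40 FREE]
Op 6: d = malloc(3) -> d = 22; heap: [0-4 ALLOC][5-11 ALLOC][12-12 FREE][13-21 ALLOC][22-24 ALLOC][25-40 FREE]
Op 7: c = realloc(c, 1) -> c = 5; heap: [0-4 ALLOC][5-5 ALLOC][6-12 FREE][13-21 ALLOC][22-24 ALLOC][25-40 FREE]
Op 8: a = realloc(a, 10) -> a = 25; heap: [0-4 FREE][5-5 ALLOC][6-12 FREE][13-21 ALLOC][22-24 ALLOC][25-34 ALLOC][35-40 FREE]
Op 9: e = malloc(3) -> e = 0; heap: [0-2 ALLOC][3-4 FREE][5-5 ALLOC][6-12 FREE][13-21 ALLOC][22-24 ALLOC][25-34 ALLOC][35-40 FREE]
Free blocks: [2 7 6] total_free=15 largest=7 -> 100*(15-7)/15 = 800/15 ≈ 53.333 -> rounds to 53

Answer: 53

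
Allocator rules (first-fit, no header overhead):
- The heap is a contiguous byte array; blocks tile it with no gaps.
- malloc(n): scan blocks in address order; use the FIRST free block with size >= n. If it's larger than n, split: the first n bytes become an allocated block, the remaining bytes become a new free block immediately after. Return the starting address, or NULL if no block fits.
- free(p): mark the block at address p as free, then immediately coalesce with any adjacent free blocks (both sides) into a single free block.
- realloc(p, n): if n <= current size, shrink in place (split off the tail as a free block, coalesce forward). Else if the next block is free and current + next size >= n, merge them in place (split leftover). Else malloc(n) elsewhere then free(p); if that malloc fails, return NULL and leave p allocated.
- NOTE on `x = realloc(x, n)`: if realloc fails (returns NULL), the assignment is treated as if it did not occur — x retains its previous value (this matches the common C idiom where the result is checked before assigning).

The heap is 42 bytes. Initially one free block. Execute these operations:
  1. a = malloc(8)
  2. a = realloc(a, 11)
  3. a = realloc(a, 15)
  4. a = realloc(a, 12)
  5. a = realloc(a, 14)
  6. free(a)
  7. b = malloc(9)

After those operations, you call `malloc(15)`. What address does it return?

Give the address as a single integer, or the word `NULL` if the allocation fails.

Answer: 9

Derivation:
Op 1: a = malloc(8) -> a = 0; heap: [0-7 ALLOC][8-41 FREE]
Op 2: a = realloc(a, 11) -> a = 0; heap: [0-10 ALLOC][11-41 FREE]
Op 3: a = realloc(a, 15) -> a = 0; heap: [0-14 ALLOC][15-41 FREE]
Op 4: a = realloc(a, 12) -> a = 0; heap: [0-11 ALLOC][12-41 FREE]
Op 5: a = realloc(a, 14) -> a = 0; heap: [0-13 ALLOC][14-41 FREE]
Op 6: free(a) -> (freed a); heap: [0-41 FREE]
Op 7: b = malloc(9) -> b = 0; heap: [0-8 ALLOC][9-41 FREE]
malloc(15): first-fit scan over [0-8 ALLOC][9-41 FREE] -> 9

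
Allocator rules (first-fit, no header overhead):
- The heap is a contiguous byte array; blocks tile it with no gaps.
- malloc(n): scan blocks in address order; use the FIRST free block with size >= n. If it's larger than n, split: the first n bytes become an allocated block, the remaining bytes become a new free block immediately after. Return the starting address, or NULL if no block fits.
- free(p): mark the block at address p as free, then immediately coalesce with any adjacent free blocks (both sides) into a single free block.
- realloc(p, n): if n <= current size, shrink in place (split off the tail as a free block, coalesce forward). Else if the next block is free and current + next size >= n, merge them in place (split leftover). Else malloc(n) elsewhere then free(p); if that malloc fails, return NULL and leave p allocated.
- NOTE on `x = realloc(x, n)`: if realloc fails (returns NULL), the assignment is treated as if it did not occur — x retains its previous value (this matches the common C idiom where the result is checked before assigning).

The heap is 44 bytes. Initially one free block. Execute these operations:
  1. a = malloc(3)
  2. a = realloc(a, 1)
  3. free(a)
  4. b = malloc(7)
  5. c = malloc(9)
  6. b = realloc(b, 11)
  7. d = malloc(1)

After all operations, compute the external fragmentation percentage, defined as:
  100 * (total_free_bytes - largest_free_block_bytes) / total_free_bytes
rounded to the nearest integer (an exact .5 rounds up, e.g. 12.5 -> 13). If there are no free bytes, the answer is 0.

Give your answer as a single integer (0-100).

Op 1: a = malloc(3) -> a = 0; heap: [0-2 ALLOC][3-43 FREE]
Op 2: a = realloc(a, 1) -> a = 0; heap: [0-0 ALLOC][1-43 FREE]
Op 3: free(a) -> (freed a); heap: [0-43 FREE]
Op 4: b = malloc(7) -> b = 0; heap: [0-6 ALLOC][7-43 FREE]
Op 5: c = malloc(9) -> c = 7; heap: [0-6 ALLOC][7-15 ALLOC][16-43 FREE]
Op 6: b = realloc(b, 11) -> b = 16; heap: [0-6 FREE][7-15 ALLOC][16-26 ALLOC][27-43 FREE]
Op 7: d = malloc(1) -> d = 0; heap: [0-0 ALLOC][1-6 FREE][7-15 ALLOC][16-26 ALLOC][27-43 FREE]
Free blocks: [6 17] total_free=23 largest=17 -> 100*(23-17)/23 = 600/23 ≈ 26.087 -> rounds to 26

Answer: 26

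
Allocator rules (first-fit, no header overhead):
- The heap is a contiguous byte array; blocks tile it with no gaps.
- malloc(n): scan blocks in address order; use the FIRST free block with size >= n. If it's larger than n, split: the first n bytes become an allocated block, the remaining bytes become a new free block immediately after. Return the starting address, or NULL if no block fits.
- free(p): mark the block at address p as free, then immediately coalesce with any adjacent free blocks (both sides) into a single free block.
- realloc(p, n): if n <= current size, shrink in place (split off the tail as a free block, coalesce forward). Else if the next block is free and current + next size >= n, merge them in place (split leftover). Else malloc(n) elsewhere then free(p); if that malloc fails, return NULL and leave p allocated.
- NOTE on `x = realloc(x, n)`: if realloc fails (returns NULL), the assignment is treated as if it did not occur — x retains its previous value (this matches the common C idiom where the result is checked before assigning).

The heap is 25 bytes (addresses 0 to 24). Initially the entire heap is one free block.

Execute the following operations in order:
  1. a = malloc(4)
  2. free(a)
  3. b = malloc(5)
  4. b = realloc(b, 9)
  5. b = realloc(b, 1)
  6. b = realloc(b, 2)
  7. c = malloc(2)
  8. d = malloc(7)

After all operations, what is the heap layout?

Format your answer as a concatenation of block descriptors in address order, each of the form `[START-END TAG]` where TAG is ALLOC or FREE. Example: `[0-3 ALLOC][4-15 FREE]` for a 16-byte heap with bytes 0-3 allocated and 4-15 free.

Answer: [0-1 ALLOC][2-3 ALLOC][4-10 ALLOC][11-24 FREE]

Derivation:
Op 1: a = malloc(4) -> a = 0; heap: [0-3 ALLOC][4-24 FREE]
Op 2: free(a) -> (freed a); heap: [0-24 FREE]
Op 3: b = malloc(5) -> b = 0; heap: [0-4 ALLOC][5-24 FREE]
Op 4: b = realloc(b, 9) -> b = 0; heap: [0-8 ALLOC][9-24 FREE]
Op 5: b = realloc(b, 1) -> b = 0; heap: [0-0 ALLOC][1-24 FREE]
Op 6: b = realloc(b, 2) -> b = 0; heap: [0-1 ALLOC][2-24 FREE]
Op 7: c = malloc(2) -> c = 2; heap: [0-1 ALLOC][2-3 ALLOC][4-24 FREE]
Op 8: d = malloc(7) -> d = 4; heap: [0-1 ALLOC][2-3 ALLOC][4-10 ALLOC][11-24 FREE]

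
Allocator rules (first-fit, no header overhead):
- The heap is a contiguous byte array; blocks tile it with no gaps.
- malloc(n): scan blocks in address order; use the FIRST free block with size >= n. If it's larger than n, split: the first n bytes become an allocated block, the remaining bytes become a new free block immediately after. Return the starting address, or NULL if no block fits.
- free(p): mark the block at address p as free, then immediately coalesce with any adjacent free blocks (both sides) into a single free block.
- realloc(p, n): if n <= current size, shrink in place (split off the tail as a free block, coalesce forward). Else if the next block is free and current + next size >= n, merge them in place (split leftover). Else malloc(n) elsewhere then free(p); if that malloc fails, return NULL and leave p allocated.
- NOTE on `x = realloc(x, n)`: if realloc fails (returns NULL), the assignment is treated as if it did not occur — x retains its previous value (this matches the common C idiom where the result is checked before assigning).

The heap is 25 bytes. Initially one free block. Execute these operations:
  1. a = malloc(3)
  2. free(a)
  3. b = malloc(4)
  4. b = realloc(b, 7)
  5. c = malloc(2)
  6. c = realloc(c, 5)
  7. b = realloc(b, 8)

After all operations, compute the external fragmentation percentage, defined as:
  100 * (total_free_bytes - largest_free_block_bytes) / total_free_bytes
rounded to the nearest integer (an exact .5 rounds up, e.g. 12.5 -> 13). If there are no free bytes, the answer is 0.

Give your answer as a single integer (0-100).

Op 1: a = malloc(3) -> a = 0; heap: [0-2 ALLOC][3-24 FREE]
Op 2: free(a) -> (freed a); heap: [0-24 FREE]
Op 3: b = malloc(4) -> b = 0; heap: [0-3 ALLOC][4-24 FREE]
Op 4: b = realloc(b, 7) -> b = 0; heap: [0-6 ALLOC][7-24 FREE]
Op 5: c = malloc(2) -> c = 7; heap: [0-6 ALLOC][7-8 ALLOC][9-24 FREE]
Op 6: c = realloc(c, 5) -> c = 7; heap: [0-6 ALLOC][7-11 ALLOC][12-24 FREE]
Op 7: b = realloc(b, 8) -> b = 12; heap: [0-6 FREE][7-11 ALLOC][12-19 ALLOC][20-24 FREE]
Free blocks: [7 5] total_free=12 largest=7 -> 100*(12-7)/12 = 500/12 ≈ 41.667 -> rounds to 42

Answer: 42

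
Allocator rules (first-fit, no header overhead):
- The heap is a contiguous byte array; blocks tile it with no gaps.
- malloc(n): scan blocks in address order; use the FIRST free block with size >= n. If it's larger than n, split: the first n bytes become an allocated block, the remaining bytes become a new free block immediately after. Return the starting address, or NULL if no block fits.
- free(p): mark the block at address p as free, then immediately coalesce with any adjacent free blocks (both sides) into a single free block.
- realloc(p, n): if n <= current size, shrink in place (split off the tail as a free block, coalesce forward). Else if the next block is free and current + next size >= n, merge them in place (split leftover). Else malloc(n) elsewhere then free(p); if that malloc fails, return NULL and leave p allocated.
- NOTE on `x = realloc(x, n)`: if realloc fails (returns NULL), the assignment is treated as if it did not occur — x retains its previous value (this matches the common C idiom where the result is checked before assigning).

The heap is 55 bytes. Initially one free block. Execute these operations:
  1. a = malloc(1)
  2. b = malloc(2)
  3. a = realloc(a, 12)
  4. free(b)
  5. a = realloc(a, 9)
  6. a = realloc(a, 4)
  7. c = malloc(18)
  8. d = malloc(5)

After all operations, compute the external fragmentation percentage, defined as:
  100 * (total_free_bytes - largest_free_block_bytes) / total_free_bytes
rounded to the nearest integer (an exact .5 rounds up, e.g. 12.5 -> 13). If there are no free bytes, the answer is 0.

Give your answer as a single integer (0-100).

Op 1: a = malloc(1) -> a = 0; heap: [0-0 ALLOC][1-54 FREE]
Op 2: b = malloc(2) -> b = 1; heap: [0-0 ALLOC][1-2 ALLOC][3-54 FREE]
Op 3: a = realloc(a, 12) -> a = 3; heap: [0-0 FREE][1-2 ALLOC][3-14 ALLOC][15-54 FREE]
Op 4: free(b) -> (freed b); heap: [0-2 FREE][3-14 ALLOC][15-54 FREE]
Op 5: a = realloc(a, 9) -> a = 3; heap: [0-2 FREE][3-11 ALLOC][12-54 FREE]
Op 6: a = realloc(a, 4) -> a = 3; heap: [0-2 FREE][3-6 ALLOC][7-54 FREE]
Op 7: c = malloc(18) -> c = 7; heap: [0-2 FREE][3-6 ALLOC][7-24 ALLOC][25-54 FREE]
Op 8: d = malloc(5) -> d = 25; heap: [0-2 FREE][3-6 ALLOC][7-24 ALLOC][25-29 ALLOC][30-54 FREE]
Free blocks: [3 25] total_free=28 largest=25 -> 100*(28-25)/28 = 300/28 ≈ 10.714 -> rounds to 11

Answer: 11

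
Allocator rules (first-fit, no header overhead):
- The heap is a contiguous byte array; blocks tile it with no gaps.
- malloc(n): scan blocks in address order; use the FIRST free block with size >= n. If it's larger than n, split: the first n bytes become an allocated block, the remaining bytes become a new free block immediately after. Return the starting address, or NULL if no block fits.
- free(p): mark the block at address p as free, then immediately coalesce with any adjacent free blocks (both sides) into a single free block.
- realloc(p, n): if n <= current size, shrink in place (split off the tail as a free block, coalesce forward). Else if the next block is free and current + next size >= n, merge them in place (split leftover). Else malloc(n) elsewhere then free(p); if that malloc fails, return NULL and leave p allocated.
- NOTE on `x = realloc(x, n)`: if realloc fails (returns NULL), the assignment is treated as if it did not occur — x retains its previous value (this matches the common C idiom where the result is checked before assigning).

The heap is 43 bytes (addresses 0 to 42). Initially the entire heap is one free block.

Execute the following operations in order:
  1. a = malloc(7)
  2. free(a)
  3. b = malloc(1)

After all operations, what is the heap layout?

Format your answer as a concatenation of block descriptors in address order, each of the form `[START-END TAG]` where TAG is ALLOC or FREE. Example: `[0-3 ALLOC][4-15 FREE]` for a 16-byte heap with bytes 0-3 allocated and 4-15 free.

Answer: [0-0 ALLOC][1-42 FREE]

Derivation:
Op 1: a = malloc(7) -> a = 0; heap: [0-6 ALLOC][7-42 FREE]
Op 2: free(a) -> (freed a); heap: [0-42 FREE]
Op 3: b = malloc(1) -> b = 0; heap: [0-0 ALLOC][1-42 FREE]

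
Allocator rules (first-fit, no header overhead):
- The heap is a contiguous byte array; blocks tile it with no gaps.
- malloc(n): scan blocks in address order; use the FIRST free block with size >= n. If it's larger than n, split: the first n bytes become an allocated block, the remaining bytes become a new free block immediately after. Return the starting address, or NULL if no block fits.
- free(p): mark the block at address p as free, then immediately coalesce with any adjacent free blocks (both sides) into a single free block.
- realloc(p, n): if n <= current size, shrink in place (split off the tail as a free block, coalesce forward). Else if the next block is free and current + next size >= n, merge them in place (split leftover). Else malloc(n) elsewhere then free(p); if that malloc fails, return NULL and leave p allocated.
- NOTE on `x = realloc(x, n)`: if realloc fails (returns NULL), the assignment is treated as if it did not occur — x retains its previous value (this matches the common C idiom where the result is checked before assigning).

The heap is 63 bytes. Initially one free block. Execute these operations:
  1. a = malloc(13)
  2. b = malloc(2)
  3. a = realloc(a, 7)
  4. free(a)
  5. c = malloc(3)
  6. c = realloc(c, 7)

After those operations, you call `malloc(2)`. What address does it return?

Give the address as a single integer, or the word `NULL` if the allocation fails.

Answer: 7

Derivation:
Op 1: a = malloc(13) -> a = 0; heap: [0-12 ALLOC][13-62 FREE]
Op 2: b = malloc(2) -> b = 13; heap: [0-12 ALLOC][13-14 ALLOC][15-62 FREE]
Op 3: a = realloc(a, 7) -> a = 0; heap: [0-6 ALLOC][7-12 FREE][13-14 ALLOC][15-62 FREE]
Op 4: free(a) -> (freed a); heap: [0-12 FREE][13-14 ALLOC][15-62 FREE]
Op 5: c = malloc(3) -> c = 0; heap: [0-2 ALLOC][3-12 FREE][13-14 ALLOC][15-62 FREE]
Op 6: c = realloc(c, 7) -> c = 0; heap: [0-6 ALLOC][7-12 FREE][13-14 ALLOC][15-62 FREE]
malloc(2): first-fit scan over [0-6 ALLOC][7-12 FREE][13-14 ALLOC][15-62 FREE] -> 7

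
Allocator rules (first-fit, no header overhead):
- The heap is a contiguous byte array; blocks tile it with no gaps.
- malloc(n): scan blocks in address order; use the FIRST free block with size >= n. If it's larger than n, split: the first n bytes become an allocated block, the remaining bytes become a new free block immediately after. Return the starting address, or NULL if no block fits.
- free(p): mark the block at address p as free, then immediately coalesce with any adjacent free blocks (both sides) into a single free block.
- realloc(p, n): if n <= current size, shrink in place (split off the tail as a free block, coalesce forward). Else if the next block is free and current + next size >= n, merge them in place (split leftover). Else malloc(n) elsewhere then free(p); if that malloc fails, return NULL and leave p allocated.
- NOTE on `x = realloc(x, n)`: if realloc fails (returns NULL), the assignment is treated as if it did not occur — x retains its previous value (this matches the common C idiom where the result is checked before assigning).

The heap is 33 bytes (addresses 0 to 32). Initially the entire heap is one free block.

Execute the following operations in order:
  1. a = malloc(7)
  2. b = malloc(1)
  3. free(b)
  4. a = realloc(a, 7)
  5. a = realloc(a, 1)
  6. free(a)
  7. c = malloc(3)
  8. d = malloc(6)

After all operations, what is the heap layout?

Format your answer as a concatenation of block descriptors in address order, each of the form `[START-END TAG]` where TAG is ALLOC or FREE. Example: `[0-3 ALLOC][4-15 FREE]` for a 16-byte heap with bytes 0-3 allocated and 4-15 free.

Answer: [0-2 ALLOC][3-8 ALLOC][9-32 FREE]

Derivation:
Op 1: a = malloc(7) -> a = 0; heap: [0-6 ALLOC][7-32 FREE]
Op 2: b = malloc(1) -> b = 7; heap: [0-6 ALLOC][7-7 ALLOC][8-32 FREE]
Op 3: free(b) -> (freed b); heap: [0-6 ALLOC][7-32 FREE]
Op 4: a = realloc(a, 7) -> a = 0; heap: [0-6 ALLOC][7-32 FREE]
Op 5: a = realloc(a, 1) -> a = 0; heap: [0-0 ALLOC][1-32 FREE]
Op 6: free(a) -> (freed a); heap: [0-32 FREE]
Op 7: c = malloc(3) -> c = 0; heap: [0-2 ALLOC][3-32 FREE]
Op 8: d = malloc(6) -> d = 3; heap: [0-2 ALLOC][3-8 ALLOC][9-32 FREE]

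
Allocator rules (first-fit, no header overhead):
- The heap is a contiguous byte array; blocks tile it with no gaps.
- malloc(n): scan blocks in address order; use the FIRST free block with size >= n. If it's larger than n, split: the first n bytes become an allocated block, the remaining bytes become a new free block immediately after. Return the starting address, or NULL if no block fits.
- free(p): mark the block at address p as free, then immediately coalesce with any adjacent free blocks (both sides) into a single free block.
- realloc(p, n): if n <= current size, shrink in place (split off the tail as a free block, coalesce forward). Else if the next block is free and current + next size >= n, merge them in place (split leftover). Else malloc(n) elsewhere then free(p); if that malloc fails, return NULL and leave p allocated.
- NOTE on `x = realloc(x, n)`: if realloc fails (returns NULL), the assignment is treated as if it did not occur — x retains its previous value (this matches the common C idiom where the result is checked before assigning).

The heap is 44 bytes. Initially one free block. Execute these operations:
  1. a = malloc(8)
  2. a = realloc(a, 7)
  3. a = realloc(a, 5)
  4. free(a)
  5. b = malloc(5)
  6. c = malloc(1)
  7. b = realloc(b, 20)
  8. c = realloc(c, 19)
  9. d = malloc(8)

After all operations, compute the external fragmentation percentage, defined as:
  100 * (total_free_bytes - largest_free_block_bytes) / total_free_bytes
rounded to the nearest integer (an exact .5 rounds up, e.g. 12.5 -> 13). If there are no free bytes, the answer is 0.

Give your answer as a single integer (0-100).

Answer: 33

Derivation:
Op 1: a = malloc(8) -> a = 0; heap: [0-7 ALLOC][8-43 FREE]
Op 2: a = realloc(a, 7) -> a = 0; heap: [0-6 ALLOC][7-43 FREE]
Op 3: a = realloc(a, 5) -> a = 0; heap: [0-4 ALLOC][5-43 FREE]
Op 4: free(a) -> (freed a); heap: [0-43 FREE]
Op 5: b = malloc(5) -> b = 0; heap: [0-4 ALLOC][5-43 FREE]
Op 6: c = malloc(1) -> c = 5; heap: [0-4 ALLOC][5-5 ALLOC][6-43 FREE]
Op 7: b = realloc(b, 20) -> b = 6; heap: [0-4 FREE][5-5 ALLOC][6-25 ALLOC][26-43 FREE]
Op 8: c = realloc(c, 19) -> NULL (c unchanged); heap: [0-4 FREE][5-5 ALLOC][6-25 ALLOC][26-43 FREE]
Op 9: d = malloc(8) -> d = 26; heap: [0-4 FREE][5-5 ALLOC][6-25 ALLOC][26-33 ALLOC][34-43 FREE]
Free blocks: [5 10] total_free=15 largest=10 -> 100*(15-10)/15 = 500/15 ≈ 33.333 -> rounds to 33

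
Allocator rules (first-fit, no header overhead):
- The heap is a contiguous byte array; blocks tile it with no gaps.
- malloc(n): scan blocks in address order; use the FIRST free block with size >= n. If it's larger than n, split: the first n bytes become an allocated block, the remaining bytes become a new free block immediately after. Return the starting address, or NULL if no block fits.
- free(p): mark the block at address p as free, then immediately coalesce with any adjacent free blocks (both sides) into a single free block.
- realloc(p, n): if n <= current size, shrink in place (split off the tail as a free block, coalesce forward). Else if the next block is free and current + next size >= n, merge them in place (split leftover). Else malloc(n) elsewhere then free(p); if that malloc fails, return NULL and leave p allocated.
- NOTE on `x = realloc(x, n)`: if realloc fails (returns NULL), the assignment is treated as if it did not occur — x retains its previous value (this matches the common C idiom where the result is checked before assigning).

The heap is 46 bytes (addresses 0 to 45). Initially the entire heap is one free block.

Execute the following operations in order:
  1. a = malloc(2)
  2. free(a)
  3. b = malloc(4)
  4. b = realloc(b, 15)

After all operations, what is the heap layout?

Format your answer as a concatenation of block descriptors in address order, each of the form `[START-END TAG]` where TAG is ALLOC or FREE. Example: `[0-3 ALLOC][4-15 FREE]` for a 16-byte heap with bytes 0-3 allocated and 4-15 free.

Answer: [0-14 ALLOC][15-45 FREE]

Derivation:
Op 1: a = malloc(2) -> a = 0; heap: [0-1 ALLOC][2-45 FREE]
Op 2: free(a) -> (freed a); heap: [0-45 FREE]
Op 3: b = malloc(4) -> b = 0; heap: [0-3 ALLOC][4-45 FREE]
Op 4: b = realloc(b, 15) -> b = 0; heap: [0-14 ALLOC][15-45 FREE]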